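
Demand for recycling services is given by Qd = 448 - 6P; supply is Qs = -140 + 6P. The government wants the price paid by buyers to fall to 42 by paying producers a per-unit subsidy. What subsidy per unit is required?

Required subsidy s = 14 per unit

At a buyer price of 42, quantity demanded is 448 − 6·42 = 196.
Sellers supply 196 only when they receive Ps with -140 + 6·Ps = 196, i.e. Ps = 56.
s = Ps − Pb = 56 − 42 = 14.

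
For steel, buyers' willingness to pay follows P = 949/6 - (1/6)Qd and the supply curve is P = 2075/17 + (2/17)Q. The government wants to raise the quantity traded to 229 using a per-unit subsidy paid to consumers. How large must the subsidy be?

At Q = 229, from the demand curve buyers pay Pb = 949/6 − (1/6)·229 = 120; from the supply curve sellers need Ps = 2075/17 + (2/17)·229 = 149.
The subsidy must fill the gap: s = Ps − Pb = 149 − 120 = 29.

Required subsidy s = 29 per unit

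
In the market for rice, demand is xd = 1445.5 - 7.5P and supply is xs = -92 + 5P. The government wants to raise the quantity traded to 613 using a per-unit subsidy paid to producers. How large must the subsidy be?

Required subsidy s = 30 per unit

At x = 613, invert demand for the buyer price: Pb = (1445.5 − 613)/7.5 = 111; invert supply for the seller price: Ps = (613 − (-92))/5 = 141.
The subsidy must fill the gap: s = Ps − Pb = 141 − 111 = 30.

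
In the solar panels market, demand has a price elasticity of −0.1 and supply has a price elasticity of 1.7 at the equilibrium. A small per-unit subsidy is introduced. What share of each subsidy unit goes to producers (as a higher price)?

Producer share = 1/18

For a small subsidy around the equilibrium, the benefit split depends on the relative slopes, which at a point are proportional to the elasticities.
Buyer share = εs/(εs + |εd|) = 1.7/(1.7 + 0.1) = 17/18; seller share = |εd|/(εs + |εd|) = 1/18.
So producers capture 1/18 of the subsidy.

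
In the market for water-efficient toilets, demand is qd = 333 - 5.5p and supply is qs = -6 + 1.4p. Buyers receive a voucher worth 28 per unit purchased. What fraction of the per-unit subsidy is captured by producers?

Pre-subsidy: 333 - 5.5p = -6 + 1.4p gives p* = 1130/23, q* = 1444/23.
With the rebate, buyers effectively pay pb = ps − 28, where ps is the price sellers receive.
Demand in terms of ps becomes qd = 333 − 5.5(ps − 28) = 487 - 5.5ps. Setting this equal to supply: 487 - 5.5ps = -6 + 1.4ps, so ps = 4930/69.
Buyers pay pb = 4930/69 − 28 = 2998/69; q' = -6 + 1.4·(4930/69) = 6488/69.
Buyers' price falls by p* − pb = 1130/23 − 2998/69 = 392/69; sellers' price rises by ps − p* = 4930/69 − 1130/23 = 1540/69.
So producers capture (1540/69)/28 = 55/69 of each unit of subsidy.

Producer share = 55/69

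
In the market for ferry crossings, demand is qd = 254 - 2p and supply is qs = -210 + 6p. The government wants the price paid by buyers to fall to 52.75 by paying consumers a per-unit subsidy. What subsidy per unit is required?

Required subsidy s = 7 per unit

At a buyer price of 52.75, quantity demanded is 254 − 2·52.75 = 148.5.
Sellers supply 148.5 only when they receive ps with -210 + 6·ps = 148.5, i.e. ps = 59.75.
s = ps − pb = 59.75 − 52.75 = 7.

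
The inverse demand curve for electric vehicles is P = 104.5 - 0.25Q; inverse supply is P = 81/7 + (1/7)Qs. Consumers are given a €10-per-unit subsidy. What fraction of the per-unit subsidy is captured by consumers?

Pre-subsidy: 104.5 - 0.25Q = 81/7 + (1/7)Q gives Q* = 2602/11 and P* = 499/11.
With the rebate, buyers effectively pay Pb = Ps − 10, where Ps is the price sellers receive.
On the curves, Pb = 104.5 - 0.25Q and Ps = 81/7 + (1/7)Q; the wedge Ps − Pb = 10 gives 81/7 + (1/7)Q − (104.5 - 0.25Q) = 10, so Q' = 262.
Then Pb = 104.5 − 0.25·262 = 39 and Ps = 81/7 + (1/7)·262 = 49.
Buyers' price falls by P* − Pb = 499/11 − 39 = 70/11; sellers' price rises by Ps − P* = 49 − 499/11 = 40/11.
So consumers capture (70/11)/10 = 7/11 of each unit of subsidy.

Consumer share = 7/11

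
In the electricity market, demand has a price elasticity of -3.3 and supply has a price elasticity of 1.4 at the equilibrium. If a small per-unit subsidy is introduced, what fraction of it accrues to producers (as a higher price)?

Producer share = 33/47

For a small subsidy around the equilibrium, the benefit split depends on the relative slopes, which at a point are proportional to the elasticities.
Buyer share = εs/(εs + |εd|) = 1.4/(1.4 + 3.3) = 14/47; seller share = |εd|/(εs + |εd|) = 33/47.
So producers capture 33/47 of the subsidy.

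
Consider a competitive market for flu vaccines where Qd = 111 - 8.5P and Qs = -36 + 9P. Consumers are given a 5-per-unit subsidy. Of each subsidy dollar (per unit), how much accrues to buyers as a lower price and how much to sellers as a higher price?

Buyers gain 18/7 per unit; sellers gain 17/7 per unit

Pre-subsidy: 111 - 8.5P = -36 + 9P gives P* = 8.4, Q* = 39.6.
With the rebate, buyers effectively pay Pb = Ps − 5, where Ps is the price sellers receive.
Demand in terms of Ps becomes Qd = 111 − 8.5(Ps − 5) = 153.5 - 8.5Ps. Setting this equal to supply: 153.5 - 8.5Ps = -36 + 9Ps, so Ps = 379/35.
Buyers pay Pb = 379/35 − 5 = 204/35; Q' = -36 + 9·(379/35) = 2151/35.
Buyers' price falls by P* − Pb = 8.4 − 204/35 = 18/7; sellers' price rises by Ps − P* = 379/35 − 8.4 = 17/7.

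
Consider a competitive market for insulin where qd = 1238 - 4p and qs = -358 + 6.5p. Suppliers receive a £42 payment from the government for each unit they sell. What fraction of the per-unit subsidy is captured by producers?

Producer share = 8/21

Pre-subsidy: 1238 - 4p = -358 + 6.5p gives p* = 152, q* = 630.
With the subsidy, sellers receive ps = pb + 42 for each unit, where pb is the price buyers pay.
Supply in terms of pb becomes qs = -358 + 6.5(pb + 42) = -85 + 6.5pb. Setting this equal to demand: 1238 - 4pb = -85 + 6.5pb, so pb = 126.
Sellers receive ps = 126 + 42 = 168; q' = 1238 − 4·126 = 734.
Buyers' price falls by p* − pb = 152 − 126 = 26; sellers' price rises by ps − p* = 168 − 152 = 16.
So producers capture 16/42 = 8/21 of each unit of subsidy.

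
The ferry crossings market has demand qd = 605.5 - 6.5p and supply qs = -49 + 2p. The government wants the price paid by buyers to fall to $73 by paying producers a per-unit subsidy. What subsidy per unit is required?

At a buyer price of 73, quantity demanded is 605.5 − 6.5·73 = 131.
Sellers supply 131 only when they receive ps with -49 + 2·ps = 131, i.e. ps = 90.
s = ps − pb = 90 − 73 = 17.

Required subsidy s = $17 per unit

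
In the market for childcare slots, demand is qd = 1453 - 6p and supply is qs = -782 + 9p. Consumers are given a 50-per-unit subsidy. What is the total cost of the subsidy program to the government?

Government cost = 36950

Pre-subsidy: 1453 - 6p = -782 + 9p gives p* = 149, q* = 559.
With the rebate, buyers effectively pay pb = ps − 50, where ps is the price sellers receive.
Demand in terms of ps becomes qd = 1453 − 6(ps − 50) = 1753 - 6ps. Setting this equal to supply: 1753 - 6ps = -782 + 9ps, so ps = 169.
Buyers pay pb = 169 − 50 = 119; q' = -782 + 9·169 = 739.
Government outlay = subsidy × quantity = 50 × 739 = 36950.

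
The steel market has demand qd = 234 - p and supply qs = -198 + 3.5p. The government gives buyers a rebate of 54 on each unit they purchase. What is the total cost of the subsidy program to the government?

Pre-subsidy: 234 - p = -198 + 3.5p gives p* = 96, q* = 138.
With the rebate, buyers effectively pay pb = ps − 54, where ps is the price sellers receive.
Demand in terms of ps becomes qd = 234 − 1(ps − 54) = 288 - ps. Setting this equal to supply: 288 - ps = -198 + 3.5ps, so ps = 108.
Buyers pay pb = 108 − 54 = 54; q' = -198 + 3.5·108 = 180.
Government outlay = subsidy × quantity = 54 × 180 = 9720.

Government cost = 9720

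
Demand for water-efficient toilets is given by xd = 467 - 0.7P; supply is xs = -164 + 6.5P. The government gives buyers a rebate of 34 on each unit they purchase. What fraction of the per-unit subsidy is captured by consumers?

Consumer share = 65/72

Pre-subsidy: 467 - 0.7P = -164 + 6.5P gives P* = 3155/36, x* = 29207/72.
With the rebate, buyers effectively pay Pb = Ps − 34, where Ps is the price sellers receive.
Demand in terms of Ps becomes xd = 467 − 0.7(Ps − 34) = 490.8 - 0.7Ps. Setting this equal to supply: 490.8 - 0.7Ps = -164 + 6.5Ps, so Ps = 1637/18.
Buyers pay Pb = 1637/18 − 34 = 1025/18; x' = -164 + 6.5·(1637/18) = 15377/36.
Buyers' price falls by P* − Pb = 3155/36 − 1025/18 = 1105/36; sellers' price rises by Ps − P* = 1637/18 − 3155/36 = 119/36.
So consumers capture (1105/36)/34 = 65/72 of each unit of subsidy.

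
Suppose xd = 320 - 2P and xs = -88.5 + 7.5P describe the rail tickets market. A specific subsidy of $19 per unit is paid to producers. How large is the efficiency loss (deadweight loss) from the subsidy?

Deadweight loss = $285

Pre-subsidy: 320 - 2P = -88.5 + 7.5P gives P* = 43, x* = 234.
With the subsidy, sellers receive Ps = Pb + 19 for each unit, where Pb is the price buyers pay.
Supply in terms of Pb becomes xs = -88.5 + 7.5(Pb + 19) = 54 + 7.5Pb. Setting this equal to demand: 320 - 2Pb = 54 + 7.5Pb, so Pb = 28.
Sellers receive Ps = 28 + 19 = 47; x' = 320 − 2·28 = 264.
The subsidy expands output by 264 − 234 = 30 past the efficient level; on those units the gap between marginal cost and willingness to pay runs from 0 up to 19.
DWL = ½ × 19 × 30 = 285.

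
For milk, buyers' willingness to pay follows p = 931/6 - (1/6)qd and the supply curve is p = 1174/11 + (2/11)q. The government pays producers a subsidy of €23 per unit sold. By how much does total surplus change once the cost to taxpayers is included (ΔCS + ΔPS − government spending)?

Pre-subsidy: 931/6 - (1/6)q = 1174/11 + (2/11)q gives q* = 139 and p* = 132.
With the subsidy, sellers receive ps = pb + 23 for each unit, where pb is the price buyers pay.
On the curves, pb = 931/6 - (1/6)q and ps = 1174/11 + (2/11)q; the wedge ps − pb = 23 gives 1174/11 + (2/11)q − (931/6 - (1/6)q) = 23, so q' = 205.
Then pb = 931/6 − (1/6)·205 = 121 and ps = 1174/11 + (2/11)·205 = 144.
ΔCS = ½(139 + 205)(132 − 121) = 1892; ΔPS = ½(139 + 205)(144 − 132) = 2064.
Government spending = 23 × 205 = 4715.
Net change = 1892 + 2064 − 4715 = -759. The loss equals the DWL triangle ½·23·66.

Net change in total surplus = -€759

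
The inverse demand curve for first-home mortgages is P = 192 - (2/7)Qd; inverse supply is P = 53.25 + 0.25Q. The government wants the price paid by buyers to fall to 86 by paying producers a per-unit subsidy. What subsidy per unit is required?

Required subsidy s = 60 per unit

At a buyer price of 86, quantity demanded is 672 − 3.5·86 = 371.
Sellers supply 371 only when they receive Ps = 53.25 + 0.25·371 = 146.
s = Ps − Pb = 146 − 86 = 60.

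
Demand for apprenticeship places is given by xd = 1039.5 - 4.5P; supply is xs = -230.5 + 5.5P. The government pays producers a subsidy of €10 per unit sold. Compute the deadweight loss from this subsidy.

Pre-subsidy: 1039.5 - 4.5P = -230.5 + 5.5P gives P* = 127, x* = 468.
With the subsidy, sellers receive Ps = Pb + 10 for each unit, where Pb is the price buyers pay.
Supply in terms of Pb becomes xs = -230.5 + 5.5(Pb + 10) = -175.5 + 5.5Pb. Setting this equal to demand: 1039.5 - 4.5Pb = -175.5 + 5.5Pb, so Pb = 121.5.
Sellers receive Ps = 121.5 + 10 = 131.5; x' = 1039.5 − 4.5·121.5 = 492.75.
The subsidy expands output by 492.75 − 468 = 24.75 past the efficient level; on those units the gap between marginal cost and willingness to pay runs from 0 up to 10.
DWL = ½ × 10 × 24.75 = 123.75.

Deadweight loss = €123.75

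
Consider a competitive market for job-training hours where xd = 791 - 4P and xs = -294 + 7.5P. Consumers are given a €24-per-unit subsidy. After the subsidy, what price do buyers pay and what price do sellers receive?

Buyers pay 1810/23; sellers receive 2362/23

Pre-subsidy: 791 - 4P = -294 + 7.5P gives P* = 2170/23, x* = 9513/23.
With the rebate, buyers effectively pay Pb = Ps − 24, where Ps is the price sellers receive.
Demand in terms of Ps becomes xd = 791 − 4(Ps − 24) = 887 - 4Ps. Setting this equal to supply: 887 - 4Ps = -294 + 7.5Ps, so Ps = 2362/23.
Buyers pay Pb = 2362/23 − 24 = 1810/23; x' = -294 + 7.5·(2362/23) = 10953/23.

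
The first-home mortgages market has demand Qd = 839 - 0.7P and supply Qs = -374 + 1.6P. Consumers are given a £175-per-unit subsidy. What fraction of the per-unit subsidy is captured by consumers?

Pre-subsidy: 839 - 0.7P = -374 + 1.6P gives P* = 12130/23, Q* = 10806/23.
With the rebate, buyers effectively pay Pb = Ps − 175, where Ps is the price sellers receive.
Demand in terms of Ps becomes Qd = 839 − 0.7(Ps − 175) = 961.5 - 0.7Ps. Setting this equal to supply: 961.5 - 0.7Ps = -374 + 1.6Ps, so Ps = 13355/23.
Buyers pay Pb = 13355/23 − 175 = 9330/23; Q' = -374 + 1.6·(13355/23) = 12766/23.
Buyers' price falls by P* − Pb = 12130/23 − 9330/23 = 2800/23; sellers' price rises by Ps − P* = 13355/23 − 12130/23 = 1225/23.
So consumers capture (2800/23)/175 = 16/23 of each unit of subsidy.

Consumer share = 16/23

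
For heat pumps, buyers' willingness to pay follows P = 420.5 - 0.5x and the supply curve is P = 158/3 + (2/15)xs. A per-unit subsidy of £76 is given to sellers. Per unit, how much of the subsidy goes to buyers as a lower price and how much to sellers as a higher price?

Pre-subsidy: 420.5 - 0.5x = 158/3 + (2/15)x gives x* = 11035/19 and P* = 2472/19.
With the subsidy, sellers receive Ps = Pb + 76 for each unit, where Pb is the price buyers pay.
On the curves, Pb = 420.5 - 0.5x and Ps = 158/3 + (2/15)x; the wedge Ps − Pb = 76 gives 158/3 + (2/15)x − (420.5 - 0.5x) = 76, so x' = 13315/19.
Then Pb = 420.5 − 0.5·(13315/19) = 1332/19 and Ps = 158/3 + (2/15)·(13315/19) = 2776/19.
Buyers' price falls by P* − Pb = 2472/19 − 1332/19 = 60; sellers' price rises by Ps − P* = 2776/19 − 2472/19 = 16.

Buyers gain £60 per unit; sellers gain £16 per unit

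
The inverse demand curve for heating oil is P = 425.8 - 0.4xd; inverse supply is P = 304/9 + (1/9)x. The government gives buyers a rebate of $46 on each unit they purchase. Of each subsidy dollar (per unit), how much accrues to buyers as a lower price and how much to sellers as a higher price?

Pre-subsidy: 425.8 - 0.4x = 304/9 + (1/9)x gives x* = 767 and P* = 119.
With the rebate, buyers effectively pay Pb = Ps − 46, where Ps is the price sellers receive.
On the curves, Pb = 425.8 - 0.4x and Ps = 304/9 + (1/9)x; the wedge Ps − Pb = 46 gives 304/9 + (1/9)x − (425.8 - 0.4x) = 46, so x' = 857.
Then Pb = 425.8 − 0.4·857 = 83 and Ps = 304/9 + (1/9)·857 = 129.
Buyers' price falls by P* − Pb = 119 − 83 = 36; sellers' price rises by Ps − P* = 129 − 119 = 10.

Buyers gain $36 per unit; sellers gain $10 per unit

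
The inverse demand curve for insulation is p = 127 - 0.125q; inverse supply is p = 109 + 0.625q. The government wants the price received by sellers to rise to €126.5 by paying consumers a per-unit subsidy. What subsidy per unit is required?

Required subsidy s = €3 per unit

At a seller price of 126.5, quantity supplied is -174.4 + 1.6·126.5 = 28.
Buyers absorb 28 only when they pay pb = 127 − 0.125·28 = 123.5.
s = ps − pb = 126.5 − 123.5 = 3.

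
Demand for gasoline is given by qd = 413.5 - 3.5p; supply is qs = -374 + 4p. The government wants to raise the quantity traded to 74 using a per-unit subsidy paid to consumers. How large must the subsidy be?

At q = 74, invert demand for the buyer price: pb = (413.5 − 74)/3.5 = 97; invert supply for the seller price: ps = (74 − (-374))/4 = 112.
The subsidy must fill the gap: s = ps − pb = 112 − 97 = 15.

Required subsidy s = 15 per unit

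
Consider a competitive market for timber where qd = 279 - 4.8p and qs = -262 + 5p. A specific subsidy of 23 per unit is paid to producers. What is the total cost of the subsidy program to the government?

Pre-subsidy: 279 - 4.8p = -262 + 5p gives p* = 2705/49, q* = 687/49.
With the subsidy, sellers receive ps = pb + 23 for each unit, where pb is the price buyers pay.
Supply in terms of pb becomes qs = -262 + 5(pb + 23) = -147 + 5pb. Setting this equal to demand: 279 - 4.8pb = -147 + 5pb, so pb = 2130/49.
Sellers receive ps = 2130/49 + 23 = 3257/49; q' = 279 − 4.8·(2130/49) = 3447/49.
Government outlay = subsidy × quantity = 23 × 3447/49 = 79281/49.

Government cost = 79281/49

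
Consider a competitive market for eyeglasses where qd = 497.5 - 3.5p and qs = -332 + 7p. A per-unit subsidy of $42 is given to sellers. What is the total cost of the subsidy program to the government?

Government cost = $13398

Pre-subsidy: 497.5 - 3.5p = -332 + 7p gives p* = 79, q* = 221.
With the subsidy, sellers receive ps = pb + 42 for each unit, where pb is the price buyers pay.
Supply in terms of pb becomes qs = -332 + 7(pb + 42) = -38 + 7pb. Setting this equal to demand: 497.5 - 3.5pb = -38 + 7pb, so pb = 51.
Sellers receive ps = 51 + 42 = 93; q' = 497.5 − 3.5·51 = 319.
Government outlay = subsidy × quantity = 42 × 319 = 13398.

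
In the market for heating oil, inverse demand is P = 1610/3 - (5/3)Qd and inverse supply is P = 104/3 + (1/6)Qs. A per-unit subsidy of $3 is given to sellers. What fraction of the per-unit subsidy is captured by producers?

Pre-subsidy: 1610/3 - (5/3)Q = 104/3 + (1/6)Q gives Q* = 3012/11 and P* = 2650/33.
With the subsidy, sellers receive Ps = Pb + 3 for each unit, where Pb is the price buyers pay.
On the curves, Pb = 1610/3 - (5/3)Q and Ps = 104/3 + (1/6)Q; the wedge Ps − Pb = 3 gives 104/3 + (1/6)Q − (1610/3 - (5/3)Q) = 3, so Q' = 3030/11.
Then Pb = 1610/3 − (5/3)·(3030/11) = 2560/33 and Ps = 104/3 + (1/6)·(3030/11) = 2659/33.
Buyers' price falls by P* − Pb = 2650/33 − 2560/33 = 30/11; sellers' price rises by Ps − P* = 2659/33 − 2650/33 = 3/11.
So producers capture (3/11)/3 = 1/11 of each unit of subsidy.

Producer share = 1/11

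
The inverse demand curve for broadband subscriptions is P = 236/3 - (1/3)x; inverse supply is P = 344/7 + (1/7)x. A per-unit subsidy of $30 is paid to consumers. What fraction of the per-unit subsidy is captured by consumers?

Pre-subsidy: 236/3 - (1/3)x = 344/7 + (1/7)x gives x* = 62 and P* = 58.
With the rebate, buyers effectively pay Pb = Ps − 30, where Ps is the price sellers receive.
On the curves, Pb = 236/3 - (1/3)x and Ps = 344/7 + (1/7)x; the wedge Ps − Pb = 30 gives 344/7 + (1/7)x − (236/3 - (1/3)x) = 30, so x' = 125.
Then Pb = 236/3 − (1/3)·125 = 37 and Ps = 344/7 + (1/7)·125 = 67.
Buyers' price falls by P* − Pb = 58 − 37 = 21; sellers' price rises by Ps − P* = 67 − 58 = 9.
So consumers capture 21/30 = 0.7 of each unit of subsidy.

Consumer share = 0.7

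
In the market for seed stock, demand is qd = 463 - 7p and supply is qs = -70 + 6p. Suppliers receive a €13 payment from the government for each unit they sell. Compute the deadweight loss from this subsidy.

Deadweight loss = €273

Pre-subsidy: 463 - 7p = -70 + 6p gives p* = 41, q* = 176.
With the subsidy, sellers receive ps = pb + 13 for each unit, where pb is the price buyers pay.
Supply in terms of pb becomes qs = -70 + 6(pb + 13) = 8 + 6pb. Setting this equal to demand: 463 - 7pb = 8 + 6pb, so pb = 35.
Sellers receive ps = 35 + 13 = 48; q' = 463 − 7·35 = 218.
The subsidy expands output by 218 − 176 = 42 past the efficient level; on those units the gap between marginal cost and willingness to pay runs from 0 up to 13.
DWL = ½ × 13 × 42 = 273.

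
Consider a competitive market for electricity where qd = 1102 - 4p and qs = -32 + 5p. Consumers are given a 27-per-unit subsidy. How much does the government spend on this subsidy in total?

Government cost = 17766

Pre-subsidy: 1102 - 4p = -32 + 5p gives p* = 126, q* = 598.
With the rebate, buyers effectively pay pb = ps − 27, where ps is the price sellers receive.
Demand in terms of ps becomes qd = 1102 − 4(ps − 27) = 1210 - 4ps. Setting this equal to supply: 1210 - 4ps = -32 + 5ps, so ps = 138.
Buyers pay pb = 138 − 27 = 111; q' = -32 + 5·138 = 658.
Government outlay = subsidy × quantity = 27 × 658 = 17766.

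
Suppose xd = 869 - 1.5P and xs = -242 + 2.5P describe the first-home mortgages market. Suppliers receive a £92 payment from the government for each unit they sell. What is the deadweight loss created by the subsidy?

Pre-subsidy: 869 - 1.5P = -242 + 2.5P gives P* = 277.75, x* = 452.375.
With the subsidy, sellers receive Ps = Pb + 92 for each unit, where Pb is the price buyers pay.
Supply in terms of Pb becomes xs = -242 + 2.5(Pb + 92) = -12 + 2.5Pb. Setting this equal to demand: 869 - 1.5Pb = -12 + 2.5Pb, so Pb = 220.25.
Sellers receive Ps = 220.25 + 92 = 312.25; x' = 869 − 1.5·220.25 = 538.625.
The subsidy expands output by 538.625 − 452.375 = 86.25 past the efficient level; on those units the gap between marginal cost and willingness to pay runs from 0 up to 92.
DWL = ½ × 92 × 86.25 = 3967.5.

Deadweight loss = £3967.5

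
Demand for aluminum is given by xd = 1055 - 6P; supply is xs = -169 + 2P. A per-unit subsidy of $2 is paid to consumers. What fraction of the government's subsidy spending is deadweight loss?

Pre-subsidy: 1055 - 6P = -169 + 2P gives P* = 153, x* = 137.
With the rebate, buyers effectively pay Pb = Ps − 2, where Ps is the price sellers receive.
Demand in terms of Ps becomes xd = 1055 − 6(Ps − 2) = 1067 - 6Ps. Setting this equal to supply: 1067 - 6Ps = -169 + 2Ps, so Ps = 154.5.
Buyers pay Pb = 154.5 − 2 = 152.5; x' = -169 + 2·154.5 = 140.
ΔCS = ½(137 + 140)(153 − 152.5) = 69.25; ΔPS = ½(137 + 140)(154.5 − 153) = 207.75.
Government spending = 2 × 140 = 280.
DWL = ½ × 2 × (140 − 137) = 3; fraction = 3 / 280 = 3/280.

DWL / government spending = 3/280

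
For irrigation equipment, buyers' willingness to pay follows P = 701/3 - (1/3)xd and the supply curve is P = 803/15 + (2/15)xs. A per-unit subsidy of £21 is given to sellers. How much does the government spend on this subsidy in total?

Pre-subsidy: 701/3 - (1/3)x = 803/15 + (2/15)x gives x* = 386 and P* = 105.
With the subsidy, sellers receive Ps = Pb + 21 for each unit, where Pb is the price buyers pay.
On the curves, Pb = 701/3 - (1/3)x and Ps = 803/15 + (2/15)x; the wedge Ps − Pb = 21 gives 803/15 + (2/15)x − (701/3 - (1/3)x) = 21, so x' = 431.
Then Pb = 701/3 − (1/3)·431 = 90 and Ps = 803/15 + (2/15)·431 = 111.
Government outlay = subsidy × quantity = 21 × 431 = 9051.

Government cost = £9051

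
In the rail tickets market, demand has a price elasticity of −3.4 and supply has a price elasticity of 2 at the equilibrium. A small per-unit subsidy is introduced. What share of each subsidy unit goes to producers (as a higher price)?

For a small subsidy around the equilibrium, the benefit split depends on the relative slopes, which at a point are proportional to the elasticities.
Buyer share = εs/(εs + |εd|) = 2/(2 + 3.4) = 10/27; seller share = |εd|/(εs + |εd|) = 17/27.
So producers capture 17/27 of the subsidy.

Producer share = 17/27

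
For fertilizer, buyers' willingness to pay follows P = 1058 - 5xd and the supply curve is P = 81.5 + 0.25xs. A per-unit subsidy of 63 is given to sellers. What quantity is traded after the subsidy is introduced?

Pre-subsidy: 1058 - 5x = 81.5 + 0.25x gives x* = 186 and P* = 128.
With the subsidy, sellers receive Ps = Pb + 63 for each unit, where Pb is the price buyers pay.
On the curves, Pb = 1058 - 5x and Ps = 81.5 + 0.25x; the wedge Ps − Pb = 63 gives 81.5 + 0.25x − (1058 - 5x) = 63, so x' = 198.
Then Pb = 1058 − 5·198 = 68 and Ps = 81.5 + 0.25·198 = 131.

x' = 198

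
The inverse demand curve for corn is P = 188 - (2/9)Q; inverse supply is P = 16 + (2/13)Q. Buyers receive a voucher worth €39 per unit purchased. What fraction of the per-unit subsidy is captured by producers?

Pre-subsidy: 188 - (2/9)Q = 16 + (2/13)Q gives Q* = 5031/11 and P* = 950/11.
With the rebate, buyers effectively pay Pb = Ps − 39, where Ps is the price sellers receive.
On the curves, Pb = 188 - (2/9)Q and Ps = 16 + (2/13)Q; the wedge Ps − Pb = 39 gives 16 + (2/13)Q − (188 - (2/9)Q) = 39, so Q' = 24687/44.
Then Pb = 188 − (2/9)·(24687/44) = 1393/22 and Ps = 16 + (2/13)·(24687/44) = 2251/22.
Buyers' price falls by P* − Pb = 950/11 − 1393/22 = 507/22; sellers' price rises by Ps − P* = 2251/22 − 950/11 = 351/22.
So producers capture (351/22)/39 = 9/22 of each unit of subsidy.

Producer share = 9/22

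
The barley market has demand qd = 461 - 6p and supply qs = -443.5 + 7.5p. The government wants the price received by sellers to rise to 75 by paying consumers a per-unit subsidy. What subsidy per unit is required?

At a seller price of 75, quantity supplied is -443.5 + 7.5·75 = 119.
Buyers absorb 119 only when they pay pb with 461 − 6·pb = 119, i.e. pb = 57.
s = ps − pb = 75 − 57 = 18.

Required subsidy s = 18 per unit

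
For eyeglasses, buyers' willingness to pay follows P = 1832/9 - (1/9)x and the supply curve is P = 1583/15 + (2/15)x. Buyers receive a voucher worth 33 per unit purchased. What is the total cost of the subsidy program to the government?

Pre-subsidy: 1832/9 - (1/9)x = 1583/15 + (2/15)x gives x* = 401 and P* = 159.
With the rebate, buyers effectively pay Pb = Ps − 33, where Ps is the price sellers receive.
On the curves, Pb = 1832/9 - (1/9)x and Ps = 1583/15 + (2/15)x; the wedge Ps − Pb = 33 gives 1583/15 + (2/15)x − (1832/9 - (1/9)x) = 33, so x' = 536.
Then Pb = 1832/9 − (1/9)·536 = 144 and Ps = 1583/15 + (2/15)·536 = 177.
Government outlay = subsidy × quantity = 33 × 536 = 17688.

Government cost = 17688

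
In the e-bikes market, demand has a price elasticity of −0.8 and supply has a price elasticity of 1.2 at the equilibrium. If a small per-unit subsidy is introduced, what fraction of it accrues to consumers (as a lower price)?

For a small subsidy around the equilibrium, the benefit split depends on the relative slopes, which at a point are proportional to the elasticities.
Buyer share = εs/(εs + |εd|) = 1.2/(1.2 + 0.8) = 0.6; seller share = |εd|/(εs + |εd|) = 0.4.

Consumer share = 0.6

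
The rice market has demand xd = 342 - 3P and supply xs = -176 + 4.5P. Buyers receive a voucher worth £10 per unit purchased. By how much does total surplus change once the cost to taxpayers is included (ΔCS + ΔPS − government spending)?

Net change in total surplus = -£90

Pre-subsidy: 342 - 3P = -176 + 4.5P gives P* = 1036/15, x* = 134.8.
With the rebate, buyers effectively pay Pb = Ps − 10, where Ps is the price sellers receive.
Demand in terms of Ps becomes xd = 342 − 3(Ps − 10) = 372 - 3Ps. Setting this equal to supply: 372 - 3Ps = -176 + 4.5Ps, so Ps = 1096/15.
Buyers pay Pb = 1096/15 − 10 = 946/15; x' = -176 + 4.5·(1096/15) = 152.8.
ΔCS = ½(134.8 + 152.8)(1036/15 − 946/15) = 862.8; ΔPS = ½(134.8 + 152.8)(1096/15 − 1036/15) = 575.2.
Government spending = 10 × 152.8 = 1528.
Net change = 862.8 + 575.2 − 1528 = -90. The loss equals the DWL triangle ½·10·18.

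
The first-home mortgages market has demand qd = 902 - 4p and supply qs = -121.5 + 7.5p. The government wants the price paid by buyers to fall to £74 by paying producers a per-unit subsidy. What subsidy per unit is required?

At a buyer price of 74, quantity demanded is 902 − 4·74 = 606.
Sellers supply 606 only when they receive ps with -121.5 + 7.5·ps = 606, i.e. ps = 97.
s = ps − pb = 97 − 74 = 23.

Required subsidy s = £23 per unit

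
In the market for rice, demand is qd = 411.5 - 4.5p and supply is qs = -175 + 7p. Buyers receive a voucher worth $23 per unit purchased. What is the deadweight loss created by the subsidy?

Deadweight loss = $724.5

Pre-subsidy: 411.5 - 4.5p = -175 + 7p gives p* = 51, q* = 182.
With the rebate, buyers effectively pay pb = ps − 23, where ps is the price sellers receive.
Demand in terms of ps becomes qd = 411.5 − 4.5(ps − 23) = 515 - 4.5ps. Setting this equal to supply: 515 - 4.5ps = -175 + 7ps, so ps = 60.
Buyers pay pb = 60 − 23 = 37; q' = -175 + 7·60 = 245.
The subsidy expands output by 245 − 182 = 63 past the efficient level; on those units the gap between marginal cost and willingness to pay runs from 0 up to 23.
DWL = ½ × 23 × 63 = 724.5.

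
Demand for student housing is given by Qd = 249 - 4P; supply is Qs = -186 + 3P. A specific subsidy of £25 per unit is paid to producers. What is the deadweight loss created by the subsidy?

Deadweight loss = 3750/7

Pre-subsidy: 249 - 4P = -186 + 3P gives P* = 435/7, Q* = 3/7.
With the subsidy, sellers receive Ps = Pb + 25 for each unit, where Pb is the price buyers pay.
Supply in terms of Pb becomes Qs = -186 + 3(Pb + 25) = -111 + 3Pb. Setting this equal to demand: 249 - 4Pb = -111 + 3Pb, so Pb = 360/7.
Sellers receive Ps = 360/7 + 25 = 535/7; Q' = 249 − 4·(360/7) = 303/7.
The subsidy expands output by 303/7 − 3/7 = 300/7 past the efficient level; on those units the gap between marginal cost and willingness to pay runs from 0 up to 25.
DWL = ½ × 25 × 300/7 = 3750/7.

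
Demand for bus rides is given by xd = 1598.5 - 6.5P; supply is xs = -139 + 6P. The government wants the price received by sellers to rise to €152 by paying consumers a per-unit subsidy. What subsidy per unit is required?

Required subsidy s = €25 per unit

At a seller price of 152, quantity supplied is -139 + 6·152 = 773.
Buyers absorb 773 only when they pay Pb with 1598.5 − 6.5·Pb = 773, i.e. Pb = 127.
s = Ps − Pb = 152 − 127 = 25.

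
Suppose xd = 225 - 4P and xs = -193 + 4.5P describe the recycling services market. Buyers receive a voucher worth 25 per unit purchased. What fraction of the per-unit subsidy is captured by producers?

Pre-subsidy: 225 - 4P = -193 + 4.5P gives P* = 836/17, x* = 481/17.
With the rebate, buyers effectively pay Pb = Ps − 25, where Ps is the price sellers receive.
Demand in terms of Ps becomes xd = 225 − 4(Ps − 25) = 325 - 4Ps. Setting this equal to supply: 325 - 4Ps = -193 + 4.5Ps, so Ps = 1036/17.
Buyers pay Pb = 1036/17 − 25 = 611/17; x' = -193 + 4.5·(1036/17) = 1381/17.
Buyers' price falls by P* − Pb = 836/17 − 611/17 = 225/17; sellers' price rises by Ps − P* = 1036/17 − 836/17 = 200/17.
So producers capture (200/17)/25 = 8/17 of each unit of subsidy.

Producer share = 8/17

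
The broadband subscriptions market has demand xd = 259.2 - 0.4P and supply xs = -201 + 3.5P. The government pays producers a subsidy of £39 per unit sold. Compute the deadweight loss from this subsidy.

Pre-subsidy: 259.2 - 0.4P = -201 + 3.5P gives P* = 118, x* = 212.
With the subsidy, sellers receive Ps = Pb + 39 for each unit, where Pb is the price buyers pay.
Supply in terms of Pb becomes xs = -201 + 3.5(Pb + 39) = -64.5 + 3.5Pb. Setting this equal to demand: 259.2 - 0.4Pb = -64.5 + 3.5Pb, so Pb = 83.
Sellers receive Ps = 83 + 39 = 122; x' = 259.2 − 0.4·83 = 226.
The subsidy expands output by 226 − 212 = 14 past the efficient level; on those units the gap between marginal cost and willingness to pay runs from 0 up to 39.
DWL = ½ × 39 × 14 = 273.

Deadweight loss = £273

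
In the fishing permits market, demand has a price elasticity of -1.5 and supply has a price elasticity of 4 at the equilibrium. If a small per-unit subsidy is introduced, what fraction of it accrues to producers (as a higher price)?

Producer share = 3/11

For a small subsidy around the equilibrium, the benefit split depends on the relative slopes, which at a point are proportional to the elasticities.
Buyer share = εs/(εs + |εd|) = 4/(4 + 1.5) = 8/11; seller share = |εd|/(εs + |εd|) = 3/11.
So producers capture 3/11 of the subsidy.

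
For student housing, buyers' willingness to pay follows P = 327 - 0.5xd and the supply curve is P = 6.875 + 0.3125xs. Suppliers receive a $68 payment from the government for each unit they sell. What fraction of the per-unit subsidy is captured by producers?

Producer share = 5/13

Pre-subsidy: 327 - 0.5x = 6.875 + 0.3125x gives x* = 394 and P* = 130.
With the subsidy, sellers receive Ps = Pb + 68 for each unit, where Pb is the price buyers pay.
On the curves, Pb = 327 - 0.5x and Ps = 6.875 + 0.3125x; the wedge Ps − Pb = 68 gives 6.875 + 0.3125x − (327 - 0.5x) = 68, so x' = 6210/13.
Then Pb = 327 − 0.5·(6210/13) = 1146/13 and Ps = 6.875 + 0.3125·(6210/13) = 2030/13.
Buyers' price falls by P* − Pb = 130 − 1146/13 = 544/13; sellers' price rises by Ps − P* = 2030/13 − 130 = 340/13.
So producers capture (340/13)/68 = 5/13 of each unit of subsidy.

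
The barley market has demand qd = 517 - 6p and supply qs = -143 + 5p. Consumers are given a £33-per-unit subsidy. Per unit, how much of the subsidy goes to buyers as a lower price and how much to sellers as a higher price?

Buyers gain £15 per unit; sellers gain £18 per unit

Pre-subsidy: 517 - 6p = -143 + 5p gives p* = 60, q* = 157.
With the rebate, buyers effectively pay pb = ps − 33, where ps is the price sellers receive.
Demand in terms of ps becomes qd = 517 − 6(ps − 33) = 715 - 6ps. Setting this equal to supply: 715 - 6ps = -143 + 5ps, so ps = 78.
Buyers pay pb = 78 − 33 = 45; q' = -143 + 5·78 = 247.
Buyers' price falls by p* − pb = 60 − 45 = 15; sellers' price rises by ps − p* = 78 − 60 = 18.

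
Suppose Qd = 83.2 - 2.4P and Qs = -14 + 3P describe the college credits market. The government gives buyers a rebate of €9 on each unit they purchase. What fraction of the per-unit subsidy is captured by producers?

Producer share = 4/9

Pre-subsidy: 83.2 - 2.4P = -14 + 3P gives P* = 18, Q* = 40.
With the rebate, buyers effectively pay Pb = Ps − 9, where Ps is the price sellers receive.
Demand in terms of Ps becomes Qd = 83.2 − 2.4(Ps − 9) = 104.8 - 2.4Ps. Setting this equal to supply: 104.8 - 2.4Ps = -14 + 3Ps, so Ps = 22.
Buyers pay Pb = 22 − 9 = 13; Q' = -14 + 3·22 = 52.
Buyers' price falls by P* − Pb = 18 − 13 = 5; sellers' price rises by Ps − P* = 22 − 18 = 4.
So producers capture 4/9 = 4/9 of each unit of subsidy.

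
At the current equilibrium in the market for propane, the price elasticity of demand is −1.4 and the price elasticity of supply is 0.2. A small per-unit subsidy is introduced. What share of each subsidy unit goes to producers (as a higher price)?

Producer share = 0.875

For a small subsidy around the equilibrium, the benefit split depends on the relative slopes, which at a point are proportional to the elasticities.
Buyer share = εs/(εs + |εd|) = 0.2/(0.2 + 1.4) = 0.125; seller share = |εd|/(εs + |εd|) = 0.875.
So producers capture 0.875 of the subsidy.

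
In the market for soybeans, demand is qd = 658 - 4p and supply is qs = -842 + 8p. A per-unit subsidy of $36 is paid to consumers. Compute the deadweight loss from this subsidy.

Deadweight loss = $1728

Pre-subsidy: 658 - 4p = -842 + 8p gives p* = 125, q* = 158.
With the rebate, buyers effectively pay pb = ps − 36, where ps is the price sellers receive.
Demand in terms of ps becomes qd = 658 − 4(ps − 36) = 802 - 4ps. Setting this equal to supply: 802 - 4ps = -842 + 8ps, so ps = 137.
Buyers pay pb = 137 − 36 = 101; q' = -842 + 8·137 = 254.
The subsidy expands output by 254 − 158 = 96 past the efficient level; on those units the gap between marginal cost and willingness to pay runs from 0 up to 36.
DWL = ½ × 36 × 96 = 1728.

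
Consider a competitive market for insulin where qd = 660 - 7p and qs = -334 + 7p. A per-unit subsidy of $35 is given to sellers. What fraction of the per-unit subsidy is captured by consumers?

Consumer share = 0.5

Pre-subsidy: 660 - 7p = -334 + 7p gives p* = 71, q* = 163.
With the subsidy, sellers receive ps = pb + 35 for each unit, where pb is the price buyers pay.
Supply in terms of pb becomes qs = -334 + 7(pb + 35) = -89 + 7pb. Setting this equal to demand: 660 - 7pb = -89 + 7pb, so pb = 53.5.
Sellers receive ps = 53.5 + 35 = 88.5; q' = 660 − 7·53.5 = 285.5.
Buyers' price falls by p* − pb = 71 − 53.5 = 17.5; sellers' price rises by ps − p* = 88.5 − 71 = 17.5.
So consumers capture 17.5/35 = 0.5 of each unit of subsidy.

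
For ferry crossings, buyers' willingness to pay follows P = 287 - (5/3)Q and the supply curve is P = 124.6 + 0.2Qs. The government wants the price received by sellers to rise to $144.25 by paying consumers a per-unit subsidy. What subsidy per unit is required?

Required subsidy s = $21 per unit

At a seller price of 144.25, quantity supplied is -623 + 5·144.25 = 98.25.
Buyers absorb 98.25 only when they pay Pb = 287 − (5/3)·98.25 = 123.25.
s = Ps − Pb = 144.25 − 123.25 = 21.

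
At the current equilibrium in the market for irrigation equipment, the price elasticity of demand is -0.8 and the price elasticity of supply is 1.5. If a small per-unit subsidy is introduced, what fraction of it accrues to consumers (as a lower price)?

For a small subsidy around the equilibrium, the benefit split depends on the relative slopes, which at a point are proportional to the elasticities.
Buyer share = εs/(εs + |εd|) = 1.5/(1.5 + 0.8) = 15/23; seller share = |εd|/(εs + |εd|) = 8/23.

Consumer share = 15/23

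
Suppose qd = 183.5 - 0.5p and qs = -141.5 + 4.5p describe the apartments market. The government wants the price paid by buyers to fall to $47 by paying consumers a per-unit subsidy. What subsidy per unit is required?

Required subsidy s = $20 per unit

At a buyer price of 47, quantity demanded is 183.5 − 0.5·47 = 160.
Sellers supply 160 only when they receive ps with -141.5 + 4.5·ps = 160, i.e. ps = 67.
s = ps − pb = 67 − 47 = 20.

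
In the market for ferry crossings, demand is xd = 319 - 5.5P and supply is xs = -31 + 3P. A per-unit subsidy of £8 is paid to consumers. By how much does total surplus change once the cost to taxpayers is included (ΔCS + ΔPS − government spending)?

Net change in total surplus = -1056/17

Pre-subsidy: 319 - 5.5P = -31 + 3P gives P* = 700/17, x* = 1573/17.
With the rebate, buyers effectively pay Pb = Ps − 8, where Ps is the price sellers receive.
Demand in terms of Ps becomes xd = 319 − 5.5(Ps − 8) = 363 - 5.5Ps. Setting this equal to supply: 363 - 5.5Ps = -31 + 3Ps, so Ps = 788/17.
Buyers pay Pb = 788/17 − 8 = 652/17; x' = -31 + 3·(788/17) = 1837/17.
ΔCS = ½(1573/17 + 1837/17)(700/17 − 652/17) = 81840/289; ΔPS = ½(1573/17 + 1837/17)(788/17 − 700/17) = 150040/289.
Government spending = 8 × 1837/17 = 14696/17.
Net change = 81840/289 + 150040/289 − 14696/17 = -1056/17. The loss equals the DWL triangle ½·8·264/17.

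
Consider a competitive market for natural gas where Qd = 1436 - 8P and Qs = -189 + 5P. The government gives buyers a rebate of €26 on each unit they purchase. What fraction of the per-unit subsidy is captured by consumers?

Pre-subsidy: 1436 - 8P = -189 + 5P gives P* = 125, Q* = 436.
With the rebate, buyers effectively pay Pb = Ps − 26, where Ps is the price sellers receive.
Demand in terms of Ps becomes Qd = 1436 − 8(Ps − 26) = 1644 - 8Ps. Setting this equal to supply: 1644 - 8Ps = -189 + 5Ps, so Ps = 141.
Buyers pay Pb = 141 − 26 = 115; Q' = -189 + 5·141 = 516.
Buyers' price falls by P* − Pb = 125 − 115 = 10; sellers' price rises by Ps − P* = 141 − 125 = 16.
So consumers capture 10/26 = 5/13 of each unit of subsidy.

Consumer share = 5/13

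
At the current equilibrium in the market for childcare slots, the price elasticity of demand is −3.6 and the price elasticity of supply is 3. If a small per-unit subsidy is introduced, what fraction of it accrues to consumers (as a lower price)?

For a small subsidy around the equilibrium, the benefit split depends on the relative slopes, which at a point are proportional to the elasticities.
Buyer share = εs/(εs + |εd|) = 3/(3 + 3.6) = 5/11; seller share = |εd|/(εs + |εd|) = 6/11.

Consumer share = 5/11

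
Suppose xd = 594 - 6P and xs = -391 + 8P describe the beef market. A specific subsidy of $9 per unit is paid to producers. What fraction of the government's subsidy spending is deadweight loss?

DWL / government spending = 36/473

Pre-subsidy: 594 - 6P = -391 + 8P gives P* = 985/14, x* = 1203/7.
With the subsidy, sellers receive Ps = Pb + 9 for each unit, where Pb is the price buyers pay.
Supply in terms of Pb becomes xs = -391 + 8(Pb + 9) = -319 + 8Pb. Setting this equal to demand: 594 - 6Pb = -319 + 8Pb, so Pb = 913/14.
Sellers receive Ps = 913/14 + 9 = 1039/14; x' = 594 − 6·(913/14) = 1419/7.
ΔCS = ½(1203/7 + 1419/7)(985/14 − 913/14) = 47196/49; ΔPS = ½(1203/7 + 1419/7)(1039/14 − 985/14) = 35397/49.
Government spending = 9 × 1419/7 = 12771/7.
DWL = ½ × 9 × (1419/7 − 1203/7) = 972/7; fraction = (972/7) / (12771/7) = 36/473.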